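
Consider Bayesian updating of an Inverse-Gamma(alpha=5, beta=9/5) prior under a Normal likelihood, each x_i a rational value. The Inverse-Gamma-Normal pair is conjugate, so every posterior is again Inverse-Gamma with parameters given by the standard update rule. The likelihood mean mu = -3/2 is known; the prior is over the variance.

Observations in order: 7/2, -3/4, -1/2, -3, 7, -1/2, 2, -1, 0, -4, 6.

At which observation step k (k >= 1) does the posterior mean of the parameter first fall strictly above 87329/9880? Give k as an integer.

k = 11

obs 1: x=7/2 → posterior Inverse-Gamma(11/2, 143/10)
obs 2: x=-3/4 → posterior Inverse-Gamma(6, 2333/160)
obs 3: x=-1/2 → posterior Inverse-Gamma(13/2, 2413/160)
obs 4: x=-3 → posterior Inverse-Gamma(7, 2593/160)
obs 5: x=7 → posterior Inverse-Gamma(15/2, 8373/160)
obs 6: x=-1/2 → posterior Inverse-Gamma(8, 8453/160)
obs 7: x=2 → posterior Inverse-Gamma(17/2, 9433/160)
obs 8: x=-1 → posterior Inverse-Gamma(9, 9453/160)
obs 9: x=0 → posterior Inverse-Gamma(19/2, 9633/160)
obs 10: x=-4 → posterior Inverse-Gamma(10, 10133/160)
obs 11: x=6 → posterior Inverse-Gamma(21/2, 14633/160)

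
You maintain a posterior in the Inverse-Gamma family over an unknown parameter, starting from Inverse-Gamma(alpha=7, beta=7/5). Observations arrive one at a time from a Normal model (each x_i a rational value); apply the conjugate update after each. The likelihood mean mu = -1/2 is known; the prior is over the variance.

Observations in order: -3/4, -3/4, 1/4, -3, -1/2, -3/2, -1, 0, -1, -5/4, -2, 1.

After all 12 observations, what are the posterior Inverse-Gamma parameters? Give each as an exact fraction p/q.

obs 1: x=-3/4 → posterior Inverse-Gamma(15/2, 229/160)
obs 2: x=-3/4 → posterior Inverse-Gamma(8, 117/80)
obs 3: x=1/4 → posterior Inverse-Gamma(17/2, 279/160)
obs 4: x=-3 → posterior Inverse-Gamma(9, 779/160)
obs 5: x=-1/2 → posterior Inverse-Gamma(19/2, 779/160)
obs 6: x=-3/2 → posterior Inverse-Gamma(10, 859/160)
obs 7: x=-1 → posterior Inverse-Gamma(21/2, 879/160)
obs 8: x=0 → posterior Inverse-Gamma(11, 899/160)
obs 9: x=-1 → posterior Inverse-Gamma(23/2, 919/160)
obs 10: x=-5/4 → posterior Inverse-Gamma(12, 241/40)
obs 11: x=-2 → posterior Inverse-Gamma(25/2, 143/20)
obs 12: x=1 → posterior Inverse-Gamma(13, 331/40)

alpha=13, beta=331/40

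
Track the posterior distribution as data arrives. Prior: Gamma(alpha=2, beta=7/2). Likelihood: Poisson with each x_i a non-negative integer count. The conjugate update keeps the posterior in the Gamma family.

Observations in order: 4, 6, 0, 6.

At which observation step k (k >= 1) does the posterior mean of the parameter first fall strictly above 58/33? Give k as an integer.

k = 2

obs 1: x=4 → posterior Gamma(6, 9/2)
obs 2: x=6 → posterior Gamma(12, 11/2)
obs 3: x=0 → posterior Gamma(12, 13/2)
obs 4: x=6 → posterior Gamma(18, 15/2)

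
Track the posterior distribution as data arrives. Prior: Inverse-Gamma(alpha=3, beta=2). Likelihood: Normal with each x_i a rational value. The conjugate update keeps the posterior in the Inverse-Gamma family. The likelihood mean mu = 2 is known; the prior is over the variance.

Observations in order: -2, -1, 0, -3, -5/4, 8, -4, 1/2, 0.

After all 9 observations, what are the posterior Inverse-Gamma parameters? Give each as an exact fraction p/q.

alpha=15/2, beta=2349/32

obs 1: x=-2 → posterior Inverse-Gamma(7/2, 10)
obs 2: x=-1 → posterior Inverse-Gamma(4, 29/2)
obs 3: x=0 → posterior Inverse-Gamma(9/2, 33/2)
obs 4: x=-3 → posterior Inverse-Gamma(5, 29)
obs 5: x=-5/4 → posterior Inverse-Gamma(11/2, 1097/32)
obs 6: x=8 → posterior Inverse-Gamma(6, 1673/32)
obs 7: x=-4 → posterior Inverse-Gamma(13/2, 2249/32)
obs 8: x=1/2 → posterior Inverse-Gamma(7, 2285/32)
obs 9: x=0 → posterior Inverse-Gamma(15/2, 2349/32)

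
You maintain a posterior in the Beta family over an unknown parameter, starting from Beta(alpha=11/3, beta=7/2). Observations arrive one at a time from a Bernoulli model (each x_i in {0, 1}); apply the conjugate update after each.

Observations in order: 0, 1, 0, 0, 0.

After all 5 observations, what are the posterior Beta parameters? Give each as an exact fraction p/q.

alpha=14/3, beta=15/2

obs 1: x=0 → posterior Beta(11/3, 9/2)
obs 2: x=1 → posterior Beta(14/3, 9/2)
obs 3: x=0 → posterior Beta(14/3, 11/2)
obs 4: x=0 → posterior Beta(14/3, 13/2)
obs 5: x=0 → posterior Beta(14/3, 15/2)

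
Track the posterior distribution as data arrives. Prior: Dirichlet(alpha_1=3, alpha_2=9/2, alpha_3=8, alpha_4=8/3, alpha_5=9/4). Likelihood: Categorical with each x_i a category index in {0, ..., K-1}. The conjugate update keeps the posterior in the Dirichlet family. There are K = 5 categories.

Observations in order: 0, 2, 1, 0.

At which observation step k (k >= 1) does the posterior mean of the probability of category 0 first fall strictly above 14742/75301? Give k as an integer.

k = 4

obs 1: x=0 → posterior Dirichlet(4, 9/2, 8, 8/3, 9/4)
obs 2: x=2 → posterior Dirichlet(4, 9/2, 9, 8/3, 9/4)
obs 3: x=1 → posterior Dirichlet(4, 11/2, 9, 8/3, 9/4)
obs 4: x=0 → posterior Dirichlet(5, 11/2, 9, 8/3, 9/4)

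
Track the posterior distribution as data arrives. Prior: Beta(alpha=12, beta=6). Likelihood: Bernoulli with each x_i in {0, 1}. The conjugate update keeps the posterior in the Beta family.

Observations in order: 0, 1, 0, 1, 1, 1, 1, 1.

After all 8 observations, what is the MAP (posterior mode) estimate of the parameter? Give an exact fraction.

17/24

obs 1: x=0 → posterior Beta(12, 7)
obs 2: x=1 → posterior Beta(13, 7)
obs 3: x=0 → posterior Beta(13, 8)
obs 4: x=1 → posterior Beta(14, 8)
obs 5: x=1 → posterior Beta(15, 8)
obs 6: x=1 → posterior Beta(16, 8)
obs 7: x=1 → posterior Beta(17, 8)
obs 8: x=1 → posterior Beta(18, 8)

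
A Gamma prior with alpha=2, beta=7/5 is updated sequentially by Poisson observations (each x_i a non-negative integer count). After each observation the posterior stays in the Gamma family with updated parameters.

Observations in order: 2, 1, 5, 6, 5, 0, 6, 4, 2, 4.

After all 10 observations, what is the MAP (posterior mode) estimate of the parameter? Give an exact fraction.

obs 1: x=2 → posterior Gamma(4, 12/5)
obs 2: x=1 → posterior Gamma(5, 17/5)
obs 3: x=5 → posterior Gamma(10, 22/5)
obs 4: x=6 → posterior Gamma(16, 27/5)
obs 5: x=5 → posterior Gamma(21, 32/5)
obs 6: x=0 → posterior Gamma(21, 37/5)
obs 7: x=6 → posterior Gamma(27, 42/5)
obs 8: x=4 → posterior Gamma(31, 47/5)
obs 9: x=2 → posterior Gamma(33, 52/5)
obs 10: x=4 → posterior Gamma(37, 57/5)

60/19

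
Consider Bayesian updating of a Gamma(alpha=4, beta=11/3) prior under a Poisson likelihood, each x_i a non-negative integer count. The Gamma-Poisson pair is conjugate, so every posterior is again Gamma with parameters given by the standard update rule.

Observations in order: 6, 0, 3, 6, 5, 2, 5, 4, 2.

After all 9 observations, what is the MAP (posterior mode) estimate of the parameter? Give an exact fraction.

54/19

obs 1: x=6 → posterior Gamma(10, 14/3)
obs 2: x=0 → posterior Gamma(10, 17/3)
obs 3: x=3 → posterior Gamma(13, 20/3)
obs 4: x=6 → posterior Gamma(19, 23/3)
obs 5: x=5 → posterior Gamma(24, 26/3)
obs 6: x=2 → posterior Gamma(26, 29/3)
obs 7: x=5 → posterior Gamma(31, 32/3)
obs 8: x=4 → posterior Gamma(35, 35/3)
obs 9: x=2 → posterior Gamma(37, 38/3)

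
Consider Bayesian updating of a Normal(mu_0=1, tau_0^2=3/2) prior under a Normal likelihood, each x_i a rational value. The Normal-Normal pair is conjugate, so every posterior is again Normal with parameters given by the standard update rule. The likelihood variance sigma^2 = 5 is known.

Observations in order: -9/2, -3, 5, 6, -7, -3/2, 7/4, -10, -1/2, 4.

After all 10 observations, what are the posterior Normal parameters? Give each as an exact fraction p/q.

mu_0=-77/160, tau_0^2=3/8

obs 1: x=-9/2 → posterior Normal(-7/26, 15/13)
obs 2: x=-3 → posterior Normal(-25/32, 15/16)
obs 3: x=5 → posterior Normal(5/38, 15/19)
obs 4: x=6 → posterior Normal(41/44, 15/22)
obs 5: x=-7 → posterior Normal(-1/50, 3/5)
obs 6: x=-3/2 → posterior Normal(-5/28, 15/28)
obs 7: x=7/4 → posterior Normal(1/124, 15/31)
obs 8: x=-10 → posterior Normal(-7/8, 15/34)
obs 9: x=-1/2 → posterior Normal(-125/148, 15/37)
obs 10: x=4 → posterior Normal(-77/160, 3/8)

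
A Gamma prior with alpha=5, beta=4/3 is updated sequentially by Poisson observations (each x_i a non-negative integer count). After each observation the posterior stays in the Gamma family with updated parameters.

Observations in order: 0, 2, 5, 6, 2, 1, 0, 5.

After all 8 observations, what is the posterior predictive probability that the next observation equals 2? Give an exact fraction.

133554473870876799988351082337217844084736/572964121067545096123347421337293637543041

obs 1: x=0 → posterior Gamma(5, 7/3)
obs 2: x=2 → posterior Gamma(7, 10/3)
obs 3: x=5 → posterior Gamma(12, 13/3)
obs 4: x=6 → posterior Gamma(18, 16/3)
obs 5: x=2 → posterior Gamma(20, 19/3)
obs 6: x=1 → posterior Gamma(21, 22/3)
obs 7: x=0 → posterior Gamma(21, 25/3)
obs 8: x=5 → posterior Gamma(26, 28/3)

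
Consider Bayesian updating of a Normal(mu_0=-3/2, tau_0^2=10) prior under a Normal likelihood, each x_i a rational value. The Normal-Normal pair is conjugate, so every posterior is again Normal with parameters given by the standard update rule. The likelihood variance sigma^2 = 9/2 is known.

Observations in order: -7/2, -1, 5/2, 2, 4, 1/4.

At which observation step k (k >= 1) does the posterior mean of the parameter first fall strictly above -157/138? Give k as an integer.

k = 3

obs 1: x=-7/2 → posterior Normal(-167/58, 90/29)
obs 2: x=-1 → posterior Normal(-207/98, 90/49)
obs 3: x=5/2 → posterior Normal(-107/138, 30/23)
obs 4: x=2 → posterior Normal(-27/178, 90/89)
obs 5: x=4 → posterior Normal(133/218, 90/109)
obs 6: x=1/4 → posterior Normal(143/258, 30/43)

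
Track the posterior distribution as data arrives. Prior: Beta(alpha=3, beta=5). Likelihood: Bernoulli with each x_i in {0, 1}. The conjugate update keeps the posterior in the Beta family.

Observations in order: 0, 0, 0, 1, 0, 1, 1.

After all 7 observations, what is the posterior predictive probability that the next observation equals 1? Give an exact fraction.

obs 1: x=0 → posterior Beta(3, 6)
obs 2: x=0 → posterior Beta(3, 7)
obs 3: x=0 → posterior Beta(3, 8)
obs 4: x=1 → posterior Beta(4, 8)
obs 5: x=0 → posterior Beta(4, 9)
obs 6: x=1 → posterior Beta(5, 9)
obs 7: x=1 → posterior Beta(6, 9)

2/5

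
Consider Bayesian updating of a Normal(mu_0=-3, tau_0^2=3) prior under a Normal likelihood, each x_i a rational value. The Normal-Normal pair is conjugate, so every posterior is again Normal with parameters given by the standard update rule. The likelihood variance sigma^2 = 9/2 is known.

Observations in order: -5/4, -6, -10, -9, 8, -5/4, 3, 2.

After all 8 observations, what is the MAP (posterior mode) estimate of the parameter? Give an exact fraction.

obs 1: x=-5/4 → posterior Normal(-23/10, 9/5)
obs 2: x=-6 → posterior Normal(-47/14, 9/7)
obs 3: x=-10 → posterior Normal(-29/6, 1)
obs 4: x=-9 → posterior Normal(-123/22, 9/11)
obs 5: x=8 → posterior Normal(-7/2, 9/13)
obs 6: x=-5/4 → posterior Normal(-16/5, 3/5)
obs 7: x=3 → posterior Normal(-42/17, 9/17)
obs 8: x=2 → posterior Normal(-2, 9/19)

-2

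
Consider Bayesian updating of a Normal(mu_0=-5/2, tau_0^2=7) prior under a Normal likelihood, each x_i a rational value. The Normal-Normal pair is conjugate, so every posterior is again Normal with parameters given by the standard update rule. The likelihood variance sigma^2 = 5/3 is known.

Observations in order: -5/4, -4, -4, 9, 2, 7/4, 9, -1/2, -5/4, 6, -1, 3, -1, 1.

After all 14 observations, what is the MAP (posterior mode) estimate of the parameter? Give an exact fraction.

1525/1196

obs 1: x=-5/4 → posterior Normal(-155/104, 35/26)
obs 2: x=-4 → posterior Normal(-491/188, 35/47)
obs 3: x=-4 → posterior Normal(-827/272, 35/68)
obs 4: x=9 → posterior Normal(-71/356, 35/89)
obs 5: x=2 → posterior Normal(97/440, 7/22)
obs 6: x=7/4 → posterior Normal(61/131, 35/131)
obs 7: x=9 → posterior Normal(125/76, 35/152)
obs 8: x=-1/2 → posterior Normal(479/346, 35/173)
obs 9: x=-5/4 → posterior Normal(853/776, 35/194)
obs 10: x=6 → posterior Normal(1357/860, 7/43)
obs 11: x=-1 → posterior Normal(1273/944, 35/236)
obs 12: x=3 → posterior Normal(1525/1028, 35/257)
obs 13: x=-1 → posterior Normal(1441/1112, 35/278)
obs 14: x=1 → posterior Normal(1525/1196, 35/299)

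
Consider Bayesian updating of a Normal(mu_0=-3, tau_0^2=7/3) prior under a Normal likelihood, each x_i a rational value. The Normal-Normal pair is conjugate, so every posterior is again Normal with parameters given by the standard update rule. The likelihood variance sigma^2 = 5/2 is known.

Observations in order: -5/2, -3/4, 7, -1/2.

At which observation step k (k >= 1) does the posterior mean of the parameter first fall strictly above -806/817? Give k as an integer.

k = 3

obs 1: x=-5/2 → posterior Normal(-80/29, 35/29)
obs 2: x=-3/4 → posterior Normal(-181/86, 35/43)
obs 3: x=7 → posterior Normal(5/38, 35/57)
obs 4: x=-1/2 → posterior Normal(1/142, 35/71)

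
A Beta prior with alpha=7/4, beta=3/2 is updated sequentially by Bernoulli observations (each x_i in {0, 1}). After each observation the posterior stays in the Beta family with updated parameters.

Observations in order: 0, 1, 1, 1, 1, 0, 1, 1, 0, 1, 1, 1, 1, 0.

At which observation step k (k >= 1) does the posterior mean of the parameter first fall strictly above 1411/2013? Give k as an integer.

obs 1: x=0 → posterior Beta(7/4, 5/2)
obs 2: x=1 → posterior Beta(11/4, 5/2)
obs 3: x=1 → posterior Beta(15/4, 5/2)
obs 4: x=1 → posterior Beta(19/4, 5/2)
obs 5: x=1 → posterior Beta(23/4, 5/2)
obs 6: x=0 → posterior Beta(23/4, 7/2)
obs 7: x=1 → posterior Beta(27/4, 7/2)
obs 8: x=1 → posterior Beta(31/4, 7/2)
obs 9: x=0 → posterior Beta(31/4, 9/2)
obs 10: x=1 → posterior Beta(35/4, 9/2)
obs 11: x=1 → posterior Beta(39/4, 9/2)
obs 12: x=1 → posterior Beta(43/4, 9/2)
obs 13: x=1 → posterior Beta(47/4, 9/2)
obs 14: x=0 → posterior Beta(47/4, 11/2)

k = 12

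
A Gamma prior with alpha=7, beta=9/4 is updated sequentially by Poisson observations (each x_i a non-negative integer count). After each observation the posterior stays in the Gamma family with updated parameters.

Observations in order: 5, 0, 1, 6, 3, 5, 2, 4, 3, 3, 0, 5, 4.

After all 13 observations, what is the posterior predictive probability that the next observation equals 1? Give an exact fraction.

9530886752465949868475280617899763929577448295654823157173284744826024841696245606338752/68038460059709595550761018303504126850959072330435691586814073161804117262363433837890625

obs 1: x=5 → posterior Gamma(12, 13/4)
obs 2: x=0 → posterior Gamma(12, 17/4)
obs 3: x=1 → posterior Gamma(13, 21/4)
obs 4: x=6 → posterior Gamma(19, 25/4)
obs 5: x=3 → posterior Gamma(22, 29/4)
obs 6: x=5 → posterior Gamma(27, 33/4)
obs 7: x=2 → posterior Gamma(29, 37/4)
obs 8: x=4 → posterior Gamma(33, 41/4)
obs 9: x=3 → posterior Gamma(36, 45/4)
obs 10: x=3 → posterior Gamma(39, 49/4)
obs 11: x=0 → posterior Gamma(39, 53/4)
obs 12: x=5 → posterior Gamma(44, 57/4)
obs 13: x=4 → posterior Gamma(48, 61/4)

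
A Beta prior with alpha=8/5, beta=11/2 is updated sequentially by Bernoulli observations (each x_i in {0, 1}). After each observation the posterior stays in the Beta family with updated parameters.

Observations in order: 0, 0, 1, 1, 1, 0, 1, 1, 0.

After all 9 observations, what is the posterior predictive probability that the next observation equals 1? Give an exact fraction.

66/161

obs 1: x=0 → posterior Beta(8/5, 13/2)
obs 2: x=0 → posterior Beta(8/5, 15/2)
obs 3: x=1 → posterior Beta(13/5, 15/2)
obs 4: x=1 → posterior Beta(18/5, 15/2)
obs 5: x=1 → posterior Beta(23/5, 15/2)
obs 6: x=0 → posterior Beta(23/5, 17/2)
obs 7: x=1 → posterior Beta(28/5, 17/2)
obs 8: x=1 → posterior Beta(33/5, 17/2)
obs 9: x=0 → posterior Beta(33/5, 19/2)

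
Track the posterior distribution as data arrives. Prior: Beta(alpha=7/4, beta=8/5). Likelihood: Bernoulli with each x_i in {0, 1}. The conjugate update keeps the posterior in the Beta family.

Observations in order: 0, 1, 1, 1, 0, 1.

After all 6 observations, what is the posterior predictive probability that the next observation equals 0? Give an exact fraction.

obs 1: x=0 → posterior Beta(7/4, 13/5)
obs 2: x=1 → posterior Beta(11/4, 13/5)
obs 3: x=1 → posterior Beta(15/4, 13/5)
obs 4: x=1 → posterior Beta(19/4, 13/5)
obs 5: x=0 → posterior Beta(19/4, 18/5)
obs 6: x=1 → posterior Beta(23/4, 18/5)

72/187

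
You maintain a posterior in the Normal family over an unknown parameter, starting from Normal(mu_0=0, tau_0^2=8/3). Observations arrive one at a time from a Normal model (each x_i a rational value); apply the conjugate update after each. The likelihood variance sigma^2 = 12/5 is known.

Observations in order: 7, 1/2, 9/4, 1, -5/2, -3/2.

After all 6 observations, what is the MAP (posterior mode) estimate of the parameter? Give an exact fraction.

obs 1: x=7 → posterior Normal(70/19, 24/19)
obs 2: x=1/2 → posterior Normal(75/29, 24/29)
obs 3: x=9/4 → posterior Normal(5/2, 8/13)
obs 4: x=1 → posterior Normal(215/98, 24/49)
obs 5: x=-5/2 → posterior Normal(165/118, 24/59)
obs 6: x=-3/2 → posterior Normal(45/46, 8/23)

45/46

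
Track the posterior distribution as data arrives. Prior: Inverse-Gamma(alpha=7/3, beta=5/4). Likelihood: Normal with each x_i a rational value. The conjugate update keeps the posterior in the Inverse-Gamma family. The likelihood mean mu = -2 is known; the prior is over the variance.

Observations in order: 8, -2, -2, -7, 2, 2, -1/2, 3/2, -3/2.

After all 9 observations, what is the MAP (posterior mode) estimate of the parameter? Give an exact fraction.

obs 1: x=8 → posterior Inverse-Gamma(17/6, 205/4)
obs 2: x=-2 → posterior Inverse-Gamma(10/3, 205/4)
obs 3: x=-2 → posterior Inverse-Gamma(23/6, 205/4)
obs 4: x=-7 → posterior Inverse-Gamma(13/3, 255/4)
obs 5: x=2 → posterior Inverse-Gamma(29/6, 287/4)
obs 6: x=2 → posterior Inverse-Gamma(16/3, 319/4)
obs 7: x=-1/2 → posterior Inverse-Gamma(35/6, 647/8)
obs 8: x=3/2 → posterior Inverse-Gamma(19/3, 87)
obs 9: x=-3/2 → posterior Inverse-Gamma(41/6, 697/8)

2091/188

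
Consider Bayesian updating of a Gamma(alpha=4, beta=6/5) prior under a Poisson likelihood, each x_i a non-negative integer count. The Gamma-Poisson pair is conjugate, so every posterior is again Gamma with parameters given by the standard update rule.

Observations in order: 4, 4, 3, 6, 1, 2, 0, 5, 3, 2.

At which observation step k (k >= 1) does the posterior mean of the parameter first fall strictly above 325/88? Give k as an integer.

obs 1: x=4 → posterior Gamma(8, 11/5)
obs 2: x=4 → posterior Gamma(12, 16/5)
obs 3: x=3 → posterior Gamma(15, 21/5)
obs 4: x=6 → posterior Gamma(21, 26/5)
obs 5: x=1 → posterior Gamma(22, 31/5)
obs 6: x=2 → posterior Gamma(24, 36/5)
obs 7: x=0 → posterior Gamma(24, 41/5)
obs 8: x=5 → posterior Gamma(29, 46/5)
obs 9: x=3 → posterior Gamma(32, 51/5)
obs 10: x=2 → posterior Gamma(34, 56/5)

k = 2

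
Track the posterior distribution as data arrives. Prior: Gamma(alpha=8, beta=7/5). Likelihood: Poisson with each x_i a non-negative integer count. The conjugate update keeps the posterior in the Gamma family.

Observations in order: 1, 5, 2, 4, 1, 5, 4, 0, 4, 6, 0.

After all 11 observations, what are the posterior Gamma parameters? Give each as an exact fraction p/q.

obs 1: x=1 → posterior Gamma(9, 12/5)
obs 2: x=5 → posterior Gamma(14, 17/5)
obs 3: x=2 → posterior Gamma(16, 22/5)
obs 4: x=4 → posterior Gamma(20, 27/5)
obs 5: x=1 → posterior Gamma(21, 32/5)
obs 6: x=5 → posterior Gamma(26, 37/5)
obs 7: x=4 → posterior Gamma(30, 42/5)
obs 8: x=0 → posterior Gamma(30, 47/5)
obs 9: x=4 → posterior Gamma(34, 52/5)
obs 10: x=6 → posterior Gamma(40, 57/5)
obs 11: x=0 → posterior Gamma(40, 62/5)

alpha=40, beta=62/5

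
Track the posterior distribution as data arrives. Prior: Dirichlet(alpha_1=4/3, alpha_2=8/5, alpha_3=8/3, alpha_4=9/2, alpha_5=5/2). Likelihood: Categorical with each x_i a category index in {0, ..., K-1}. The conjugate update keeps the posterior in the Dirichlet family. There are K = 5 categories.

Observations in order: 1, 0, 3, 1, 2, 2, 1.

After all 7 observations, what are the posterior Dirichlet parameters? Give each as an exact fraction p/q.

obs 1: x=1 → posterior Dirichlet(4/3, 13/5, 8/3, 9/2, 5/2)
obs 2: x=0 → posterior Dirichlet(7/3, 13/5, 8/3, 9/2, 5/2)
obs 3: x=3 → posterior Dirichlet(7/3, 13/5, 8/3, 11/2, 5/2)
obs 4: x=1 → posterior Dirichlet(7/3, 18/5, 8/3, 11/2, 5/2)
obs 5: x=2 → posterior Dirichlet(7/3, 18/5, 11/3, 11/2, 5/2)
obs 6: x=2 → posterior Dirichlet(7/3, 18/5, 14/3, 11/2, 5/2)
obs 7: x=1 → posterior Dirichlet(7/3, 23/5, 14/3, 11/2, 5/2)

alpha_1=7/3, alpha_2=23/5, alpha_3=14/3, alpha_4=11/2, alpha_5=5/2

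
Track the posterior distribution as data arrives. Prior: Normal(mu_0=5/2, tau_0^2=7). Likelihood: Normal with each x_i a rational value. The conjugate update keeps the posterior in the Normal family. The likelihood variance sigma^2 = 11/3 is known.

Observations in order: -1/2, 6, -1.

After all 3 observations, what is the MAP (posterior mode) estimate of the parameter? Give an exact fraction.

61/37

obs 1: x=-1/2 → posterior Normal(17/32, 77/32)
obs 2: x=6 → posterior Normal(143/53, 77/53)
obs 3: x=-1 → posterior Normal(61/37, 77/74)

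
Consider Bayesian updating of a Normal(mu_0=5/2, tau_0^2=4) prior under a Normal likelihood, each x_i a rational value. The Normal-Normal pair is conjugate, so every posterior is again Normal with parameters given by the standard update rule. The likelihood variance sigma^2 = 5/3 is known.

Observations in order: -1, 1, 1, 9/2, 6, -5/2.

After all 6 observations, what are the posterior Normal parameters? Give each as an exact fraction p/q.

mu_0=241/154, tau_0^2=20/77

obs 1: x=-1 → posterior Normal(1/34, 20/17)
obs 2: x=1 → posterior Normal(25/58, 20/29)
obs 3: x=1 → posterior Normal(49/82, 20/41)
obs 4: x=9/2 → posterior Normal(157/106, 20/53)
obs 5: x=6 → posterior Normal(301/130, 4/13)
obs 6: x=-5/2 → posterior Normal(241/154, 20/77)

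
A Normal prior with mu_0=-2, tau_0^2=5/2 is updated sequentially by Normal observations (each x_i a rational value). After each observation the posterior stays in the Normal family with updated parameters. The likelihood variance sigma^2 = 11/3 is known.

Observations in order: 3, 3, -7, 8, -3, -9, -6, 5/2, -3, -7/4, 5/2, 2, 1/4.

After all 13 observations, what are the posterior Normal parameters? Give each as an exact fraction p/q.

obs 1: x=3 → posterior Normal(1/37, 55/37)
obs 2: x=3 → posterior Normal(23/26, 55/52)
obs 3: x=-7 → posterior Normal(-59/67, 55/67)
obs 4: x=8 → posterior Normal(61/82, 55/82)
obs 5: x=-3 → posterior Normal(16/97, 55/97)
obs 6: x=-9 → posterior Normal(-17/16, 55/112)
obs 7: x=-6 → posterior Normal(-209/127, 55/127)
obs 8: x=5/2 → posterior Normal(-343/284, 55/142)
obs 9: x=-3 → posterior Normal(-433/314, 55/157)
obs 10: x=-7/4 → posterior Normal(-971/688, 55/172)
obs 11: x=5/2 → posterior Normal(-821/748, 5/17)
obs 12: x=2 → posterior Normal(-701/808, 55/202)
obs 13: x=1/4 → posterior Normal(-49/62, 55/217)

mu_0=-49/62, tau_0^2=55/217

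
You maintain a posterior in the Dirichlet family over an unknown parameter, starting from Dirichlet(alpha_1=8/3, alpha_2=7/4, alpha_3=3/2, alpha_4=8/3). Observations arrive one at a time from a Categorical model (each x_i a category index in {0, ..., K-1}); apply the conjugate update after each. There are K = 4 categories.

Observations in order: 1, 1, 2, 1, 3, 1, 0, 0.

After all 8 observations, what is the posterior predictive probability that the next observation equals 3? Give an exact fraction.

obs 1: x=1 → posterior Dirichlet(8/3, 11/4, 3/2, 8/3)
obs 2: x=1 → posterior Dirichlet(8/3, 15/4, 3/2, 8/3)
obs 3: x=2 → posterior Dirichlet(8/3, 15/4, 5/2, 8/3)
obs 4: x=1 → posterior Dirichlet(8/3, 19/4, 5/2, 8/3)
obs 5: x=3 → posterior Dirichlet(8/3, 19/4, 5/2, 11/3)
obs 6: x=1 → posterior Dirichlet(8/3, 23/4, 5/2, 11/3)
obs 7: x=0 → posterior Dirichlet(11/3, 23/4, 5/2, 11/3)
obs 8: x=0 → posterior Dirichlet(14/3, 23/4, 5/2, 11/3)

44/199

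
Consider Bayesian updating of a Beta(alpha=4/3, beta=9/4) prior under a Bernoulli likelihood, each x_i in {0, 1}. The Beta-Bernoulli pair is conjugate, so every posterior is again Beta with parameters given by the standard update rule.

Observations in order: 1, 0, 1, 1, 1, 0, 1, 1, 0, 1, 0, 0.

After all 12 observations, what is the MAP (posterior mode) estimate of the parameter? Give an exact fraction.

obs 1: x=1 → posterior Beta(7/3, 9/4)
obs 2: x=0 → posterior Beta(7/3, 13/4)
obs 3: x=1 → posterior Beta(10/3, 13/4)
obs 4: x=1 → posterior Beta(13/3, 13/4)
obs 5: x=1 → posterior Beta(16/3, 13/4)
obs 6: x=0 → posterior Beta(16/3, 17/4)
obs 7: x=1 → posterior Beta(19/3, 17/4)
obs 8: x=1 → posterior Beta(22/3, 17/4)
obs 9: x=0 → posterior Beta(22/3, 21/4)
obs 10: x=1 → posterior Beta(25/3, 21/4)
obs 11: x=0 → posterior Beta(25/3, 25/4)
obs 12: x=0 → posterior Beta(25/3, 29/4)

88/163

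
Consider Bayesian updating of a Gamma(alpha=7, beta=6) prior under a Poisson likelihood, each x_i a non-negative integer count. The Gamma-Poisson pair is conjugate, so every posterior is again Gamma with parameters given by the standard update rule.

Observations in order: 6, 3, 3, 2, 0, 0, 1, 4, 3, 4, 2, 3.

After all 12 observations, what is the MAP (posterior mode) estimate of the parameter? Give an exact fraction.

37/18

obs 1: x=6 → posterior Gamma(13, 7)
obs 2: x=3 → posterior Gamma(16, 8)
obs 3: x=3 → posterior Gamma(19, 9)
obs 4: x=2 → posterior Gamma(21, 10)
obs 5: x=0 → posterior Gamma(21, 11)
obs 6: x=0 → posterior Gamma(21, 12)
obs 7: x=1 → posterior Gamma(22, 13)
obs 8: x=4 → posterior Gamma(26, 14)
obs 9: x=3 → posterior Gamma(29, 15)
obs 10: x=4 → posterior Gamma(33, 16)
obs 11: x=2 → posterior Gamma(35, 17)
obs 12: x=3 → posterior Gamma(38, 18)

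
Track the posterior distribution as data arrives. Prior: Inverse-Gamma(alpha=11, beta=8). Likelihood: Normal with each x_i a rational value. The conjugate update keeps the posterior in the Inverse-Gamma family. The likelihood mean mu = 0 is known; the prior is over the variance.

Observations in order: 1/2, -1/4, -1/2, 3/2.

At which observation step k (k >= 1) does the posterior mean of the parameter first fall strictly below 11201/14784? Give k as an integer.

obs 1: x=1/2 → posterior Inverse-Gamma(23/2, 65/8)
obs 2: x=-1/4 → posterior Inverse-Gamma(12, 261/32)
obs 3: x=-1/2 → posterior Inverse-Gamma(25/2, 265/32)
obs 4: x=3/2 → posterior Inverse-Gamma(13, 301/32)

k = 2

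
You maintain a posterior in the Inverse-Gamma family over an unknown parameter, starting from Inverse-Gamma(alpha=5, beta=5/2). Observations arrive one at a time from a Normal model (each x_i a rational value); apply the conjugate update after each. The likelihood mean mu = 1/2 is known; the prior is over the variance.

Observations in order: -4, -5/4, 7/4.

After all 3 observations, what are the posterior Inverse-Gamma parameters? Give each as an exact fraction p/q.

alpha=13/2, beta=239/16

obs 1: x=-4 → posterior Inverse-Gamma(11/2, 101/8)
obs 2: x=-5/4 → posterior Inverse-Gamma(6, 453/32)
obs 3: x=7/4 → posterior Inverse-Gamma(13/2, 239/16)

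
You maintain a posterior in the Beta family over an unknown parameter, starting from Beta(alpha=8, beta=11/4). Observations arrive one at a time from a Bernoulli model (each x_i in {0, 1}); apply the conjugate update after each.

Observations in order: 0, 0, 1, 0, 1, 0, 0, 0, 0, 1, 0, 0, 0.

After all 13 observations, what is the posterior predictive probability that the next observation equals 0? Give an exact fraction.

51/95

obs 1: x=0 → posterior Beta(8, 15/4)
obs 2: x=0 → posterior Beta(8, 19/4)
obs 3: x=1 → posterior Beta(9, 19/4)
obs 4: x=0 → posterior Beta(9, 23/4)
obs 5: x=1 → posterior Beta(10, 23/4)
obs 6: x=0 → posterior Beta(10, 27/4)
obs 7: x=0 → posterior Beta(10, 31/4)
obs 8: x=0 → posterior Beta(10, 35/4)
obs 9: x=0 → posterior Beta(10, 39/4)
obs 10: x=1 → posterior Beta(11, 39/4)
obs 11: x=0 → posterior Beta(11, 43/4)
obs 12: x=0 → posterior Beta(11, 47/4)
obs 13: x=0 → posterior Beta(11, 51/4)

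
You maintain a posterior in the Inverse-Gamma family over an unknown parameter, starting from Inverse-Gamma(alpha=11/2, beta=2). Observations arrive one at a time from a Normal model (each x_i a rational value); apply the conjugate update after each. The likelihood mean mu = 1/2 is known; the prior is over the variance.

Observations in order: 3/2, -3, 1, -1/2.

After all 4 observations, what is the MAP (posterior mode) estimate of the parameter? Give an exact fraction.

37/34

obs 1: x=3/2 → posterior Inverse-Gamma(6, 5/2)
obs 2: x=-3 → posterior Inverse-Gamma(13/2, 69/8)
obs 3: x=1 → posterior Inverse-Gamma(7, 35/4)
obs 4: x=-1/2 → posterior Inverse-Gamma(15/2, 37/4)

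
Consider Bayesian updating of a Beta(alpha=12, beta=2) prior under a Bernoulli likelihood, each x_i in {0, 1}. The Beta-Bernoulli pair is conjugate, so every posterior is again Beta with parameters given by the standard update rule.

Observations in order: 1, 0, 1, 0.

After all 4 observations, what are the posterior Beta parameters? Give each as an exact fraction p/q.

alpha=14, beta=4

obs 1: x=1 → posterior Beta(13, 2)
obs 2: x=0 → posterior Beta(13, 3)
obs 3: x=1 → posterior Beta(14, 3)
obs 4: x=0 → posterior Beta(14, 4)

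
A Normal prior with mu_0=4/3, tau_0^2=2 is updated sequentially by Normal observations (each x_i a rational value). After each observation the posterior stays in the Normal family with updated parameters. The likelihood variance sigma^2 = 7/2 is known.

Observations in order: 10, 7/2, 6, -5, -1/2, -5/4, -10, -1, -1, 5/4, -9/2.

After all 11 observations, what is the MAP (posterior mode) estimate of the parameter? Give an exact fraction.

-2/153

obs 1: x=10 → posterior Normal(148/33, 14/11)
obs 2: x=7/2 → posterior Normal(38/9, 14/15)
obs 3: x=6 → posterior Normal(262/57, 14/19)
obs 4: x=-5 → posterior Normal(202/69, 14/23)
obs 5: x=-1/2 → posterior Normal(196/81, 14/27)
obs 6: x=-5/4 → posterior Normal(181/93, 14/31)
obs 7: x=-10 → posterior Normal(61/105, 2/5)
obs 8: x=-1 → posterior Normal(49/117, 14/39)
obs 9: x=-1 → posterior Normal(37/129, 14/43)
obs 10: x=5/4 → posterior Normal(52/141, 14/47)
obs 11: x=-9/2 → posterior Normal(-2/153, 14/51)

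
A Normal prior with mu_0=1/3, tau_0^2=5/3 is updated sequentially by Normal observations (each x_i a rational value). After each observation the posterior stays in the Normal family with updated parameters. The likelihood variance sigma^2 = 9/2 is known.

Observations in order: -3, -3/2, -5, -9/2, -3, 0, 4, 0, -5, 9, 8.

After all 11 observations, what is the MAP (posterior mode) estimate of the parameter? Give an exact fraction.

obs 1: x=-3 → posterior Normal(-21/37, 45/37)
obs 2: x=-3/2 → posterior Normal(-36/47, 45/47)
obs 3: x=-5 → posterior Normal(-86/57, 15/19)
obs 4: x=-9/2 → posterior Normal(-131/67, 45/67)
obs 5: x=-3 → posterior Normal(-23/11, 45/77)
obs 6: x=0 → posterior Normal(-161/87, 15/29)
obs 7: x=4 → posterior Normal(-121/97, 45/97)
obs 8: x=0 → posterior Normal(-121/107, 45/107)
obs 9: x=-5 → posterior Normal(-19/13, 5/13)
obs 10: x=9 → posterior Normal(-81/127, 45/127)
obs 11: x=8 → posterior Normal(-1/137, 45/137)

-1/137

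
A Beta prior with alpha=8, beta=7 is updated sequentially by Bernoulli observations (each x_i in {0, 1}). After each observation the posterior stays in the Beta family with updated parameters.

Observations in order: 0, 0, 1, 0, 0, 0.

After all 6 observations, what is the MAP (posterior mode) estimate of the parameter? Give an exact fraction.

obs 1: x=0 → posterior Beta(8, 8)
obs 2: x=0 → posterior Beta(8, 9)
obs 3: x=1 → posterior Beta(9, 9)
obs 4: x=0 → posterior Beta(9, 10)
obs 5: x=0 → posterior Beta(9, 11)
obs 6: x=0 → posterior Beta(9, 12)

8/19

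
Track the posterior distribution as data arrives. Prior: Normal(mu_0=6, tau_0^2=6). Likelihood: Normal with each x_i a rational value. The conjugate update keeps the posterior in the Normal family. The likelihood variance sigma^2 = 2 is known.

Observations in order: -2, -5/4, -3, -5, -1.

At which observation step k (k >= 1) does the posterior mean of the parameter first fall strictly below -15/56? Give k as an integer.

k = 2

obs 1: x=-2 → posterior Normal(0, 3/2)
obs 2: x=-5/4 → posterior Normal(-15/28, 6/7)
obs 3: x=-3 → posterior Normal(-51/40, 3/5)
obs 4: x=-5 → posterior Normal(-111/52, 6/13)
obs 5: x=-1 → posterior Normal(-123/64, 3/8)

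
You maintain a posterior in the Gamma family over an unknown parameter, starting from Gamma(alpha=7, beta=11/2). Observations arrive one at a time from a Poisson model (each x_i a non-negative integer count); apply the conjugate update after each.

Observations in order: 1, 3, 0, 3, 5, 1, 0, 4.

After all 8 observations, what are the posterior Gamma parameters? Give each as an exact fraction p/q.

obs 1: x=1 → posterior Gamma(8, 13/2)
obs 2: x=3 → posterior Gamma(11, 15/2)
obs 3: x=0 → posterior Gamma(11, 17/2)
obs 4: x=3 → posterior Gamma(14, 19/2)
obs 5: x=5 → posterior Gamma(19, 21/2)
obs 6: x=1 → posterior Gamma(20, 23/2)
obs 7: x=0 → posterior Gamma(20, 25/2)
obs 8: x=4 → posterior Gamma(24, 27/2)

alpha=24, beta=27/2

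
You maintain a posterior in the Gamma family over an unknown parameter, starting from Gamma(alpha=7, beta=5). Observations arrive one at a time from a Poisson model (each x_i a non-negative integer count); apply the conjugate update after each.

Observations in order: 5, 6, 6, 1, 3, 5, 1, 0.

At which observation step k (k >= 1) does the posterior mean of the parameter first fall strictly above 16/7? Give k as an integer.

obs 1: x=5 → posterior Gamma(12, 6)
obs 2: x=6 → posterior Gamma(18, 7)
obs 3: x=6 → posterior Gamma(24, 8)
obs 4: x=1 → posterior Gamma(25, 9)
obs 5: x=3 → posterior Gamma(28, 10)
obs 6: x=5 → posterior Gamma(33, 11)
obs 7: x=1 → posterior Gamma(34, 12)
obs 8: x=0 → posterior Gamma(34, 13)

k = 2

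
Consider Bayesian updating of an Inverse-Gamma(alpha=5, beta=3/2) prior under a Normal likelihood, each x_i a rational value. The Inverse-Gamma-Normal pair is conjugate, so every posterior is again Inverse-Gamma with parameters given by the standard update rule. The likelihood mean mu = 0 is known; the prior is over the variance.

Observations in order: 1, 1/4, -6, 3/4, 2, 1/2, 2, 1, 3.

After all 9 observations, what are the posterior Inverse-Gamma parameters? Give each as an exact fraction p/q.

alpha=19/2, beta=471/16

obs 1: x=1 → posterior Inverse-Gamma(11/2, 2)
obs 2: x=1/4 → posterior Inverse-Gamma(6, 65/32)
obs 3: x=-6 → posterior Inverse-Gamma(13/2, 641/32)
obs 4: x=3/4 → posterior Inverse-Gamma(7, 325/16)
obs 5: x=2 → posterior Inverse-Gamma(15/2, 357/16)
obs 6: x=1/2 → posterior Inverse-Gamma(8, 359/16)
obs 7: x=2 → posterior Inverse-Gamma(17/2, 391/16)
obs 8: x=1 → posterior Inverse-Gamma(9, 399/16)
obs 9: x=3 → posterior Inverse-Gamma(19/2, 471/16)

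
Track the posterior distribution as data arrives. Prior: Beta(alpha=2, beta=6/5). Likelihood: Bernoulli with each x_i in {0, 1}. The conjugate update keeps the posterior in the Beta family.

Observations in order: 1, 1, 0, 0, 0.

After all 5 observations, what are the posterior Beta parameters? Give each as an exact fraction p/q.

obs 1: x=1 → posterior Beta(3, 6/5)
obs 2: x=1 → posterior Beta(4, 6/5)
obs 3: x=0 → posterior Beta(4, 11/5)
obs 4: x=0 → posterior Beta(4, 16/5)
obs 5: x=0 → posterior Beta(4, 21/5)

alpha=4, beta=21/5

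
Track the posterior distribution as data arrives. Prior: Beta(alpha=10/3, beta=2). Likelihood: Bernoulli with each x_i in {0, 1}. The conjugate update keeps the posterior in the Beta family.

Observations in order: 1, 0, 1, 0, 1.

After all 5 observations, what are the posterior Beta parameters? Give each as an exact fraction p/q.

obs 1: x=1 → posterior Beta(13/3, 2)
obs 2: x=0 → posterior Beta(13/3, 3)
obs 3: x=1 → posterior Beta(16/3, 3)
obs 4: x=0 → posterior Beta(16/3, 4)
obs 5: x=1 → posterior Beta(19/3, 4)

alpha=19/3, beta=4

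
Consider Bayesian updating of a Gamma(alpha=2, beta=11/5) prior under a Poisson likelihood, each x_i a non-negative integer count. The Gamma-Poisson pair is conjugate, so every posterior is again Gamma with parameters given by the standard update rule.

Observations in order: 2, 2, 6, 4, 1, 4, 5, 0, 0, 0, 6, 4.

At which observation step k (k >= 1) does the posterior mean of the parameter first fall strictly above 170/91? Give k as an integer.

k = 3

obs 1: x=2 → posterior Gamma(4, 16/5)
obs 2: x=2 → posterior Gamma(6, 21/5)
obs 3: x=6 → posterior Gamma(12, 26/5)
obs 4: x=4 → posterior Gamma(16, 31/5)
obs 5: x=1 → posterior Gamma(17, 36/5)
obs 6: x=4 → posterior Gamma(21, 41/5)
obs 7: x=5 → posterior Gamma(26, 46/5)
obs 8: x=0 → posterior Gamma(26, 51/5)
obs 9: x=0 → posterior Gamma(26, 56/5)
obs 10: x=0 → posterior Gamma(26, 61/5)
obs 11: x=6 → posterior Gamma(32, 66/5)
obs 12: x=4 → posterior Gamma(36, 71/5)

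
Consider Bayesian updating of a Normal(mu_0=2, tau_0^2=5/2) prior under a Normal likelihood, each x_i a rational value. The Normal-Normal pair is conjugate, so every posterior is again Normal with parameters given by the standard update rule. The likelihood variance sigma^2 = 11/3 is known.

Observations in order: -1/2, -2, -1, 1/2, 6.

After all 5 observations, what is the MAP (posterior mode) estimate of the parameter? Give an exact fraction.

89/97

obs 1: x=-1/2 → posterior Normal(73/74, 55/37)
obs 2: x=-2 → posterior Normal(1/8, 55/52)
obs 3: x=-1 → posterior Normal(-17/134, 55/67)
obs 4: x=1/2 → posterior Normal(-1/82, 55/82)
obs 5: x=6 → posterior Normal(89/97, 55/97)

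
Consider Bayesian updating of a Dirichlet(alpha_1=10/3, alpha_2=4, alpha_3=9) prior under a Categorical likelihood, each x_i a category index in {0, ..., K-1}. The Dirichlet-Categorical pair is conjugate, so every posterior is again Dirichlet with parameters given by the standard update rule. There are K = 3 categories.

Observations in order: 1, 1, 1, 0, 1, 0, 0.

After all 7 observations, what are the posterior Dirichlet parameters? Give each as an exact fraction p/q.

obs 1: x=1 → posterior Dirichlet(10/3, 5, 9)
obs 2: x=1 → posterior Dirichlet(10/3, 6, 9)
obs 3: x=1 → posterior Dirichlet(10/3, 7, 9)
obs 4: x=0 → posterior Dirichlet(13/3, 7, 9)
obs 5: x=1 → posterior Dirichlet(13/3, 8, 9)
obs 6: x=0 → posterior Dirichlet(16/3, 8, 9)
obs 7: x=0 → posterior Dirichlet(19/3, 8, 9)

alpha_1=19/3, alpha_2=8, alpha_3=9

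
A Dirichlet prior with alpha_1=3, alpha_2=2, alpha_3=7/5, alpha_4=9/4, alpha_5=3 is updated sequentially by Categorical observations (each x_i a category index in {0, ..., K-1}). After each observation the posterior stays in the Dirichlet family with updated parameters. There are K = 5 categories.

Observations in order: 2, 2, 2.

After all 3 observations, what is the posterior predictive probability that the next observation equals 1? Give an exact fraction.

obs 1: x=2 → posterior Dirichlet(3, 2, 12/5, 9/4, 3)
obs 2: x=2 → posterior Dirichlet(3, 2, 17/5, 9/4, 3)
obs 3: x=2 → posterior Dirichlet(3, 2, 22/5, 9/4, 3)

40/293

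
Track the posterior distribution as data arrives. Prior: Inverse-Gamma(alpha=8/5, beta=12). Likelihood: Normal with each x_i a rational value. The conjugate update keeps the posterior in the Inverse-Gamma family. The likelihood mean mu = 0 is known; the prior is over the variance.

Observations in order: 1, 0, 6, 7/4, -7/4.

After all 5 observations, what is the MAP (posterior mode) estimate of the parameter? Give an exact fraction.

895/136

obs 1: x=1 → posterior Inverse-Gamma(21/10, 25/2)
obs 2: x=0 → posterior Inverse-Gamma(13/5, 25/2)
obs 3: x=6 → posterior Inverse-Gamma(31/10, 61/2)
obs 4: x=7/4 → posterior Inverse-Gamma(18/5, 1025/32)
obs 5: x=-7/4 → posterior Inverse-Gamma(41/10, 537/16)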